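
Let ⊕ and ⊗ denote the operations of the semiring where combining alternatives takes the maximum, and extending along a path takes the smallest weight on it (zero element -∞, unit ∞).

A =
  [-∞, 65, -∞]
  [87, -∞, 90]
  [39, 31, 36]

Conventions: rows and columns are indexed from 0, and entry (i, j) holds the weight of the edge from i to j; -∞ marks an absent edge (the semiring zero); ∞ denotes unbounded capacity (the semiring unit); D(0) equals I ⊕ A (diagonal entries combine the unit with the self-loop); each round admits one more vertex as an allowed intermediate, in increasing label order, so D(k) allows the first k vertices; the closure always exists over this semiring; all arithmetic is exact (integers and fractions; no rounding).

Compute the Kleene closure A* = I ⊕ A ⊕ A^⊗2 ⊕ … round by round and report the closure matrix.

D(0):
  [∞, 65, -∞]
  [87, ∞, 90]
  [39, 31, ∞]
D(1):
  [∞, 65, -∞]
  [87, ∞, 90]
  [39, 39, ∞]
D(2):
  [∞, 65, 65]
  [87, ∞, 90]
  [39, 39, ∞]
D(3):
  [∞, 65, 65]
  [87, ∞, 90]
  [39, 39, ∞]
Answer: A* = [[∞, 65, 65], [87, ∞, 90], [39, 39, ∞]]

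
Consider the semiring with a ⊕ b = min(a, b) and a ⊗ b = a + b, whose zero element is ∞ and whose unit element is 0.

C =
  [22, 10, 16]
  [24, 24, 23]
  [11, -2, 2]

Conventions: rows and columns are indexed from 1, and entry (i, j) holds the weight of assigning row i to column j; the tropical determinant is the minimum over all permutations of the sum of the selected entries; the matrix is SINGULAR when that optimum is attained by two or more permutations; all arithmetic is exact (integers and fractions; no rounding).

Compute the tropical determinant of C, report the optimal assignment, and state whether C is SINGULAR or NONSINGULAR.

σ = (1, 2, 3): 22 + 24 + 2 = 48
σ = (1, 3, 2): 22 + 23 + (-2) = 43
σ = (2, 1, 3): 10 + 24 + 2 = 36
σ = (2, 3, 1): 10 + 23 + 11 = 44
σ = (3, 1, 2): 16 + 24 + (-2) = 38
σ = (3, 2, 1): 16 + 24 + 11 = 51
Optimal value attained by: σ = (2, 1, 3).
Answer: det⊕(C) = 36; verdict: NONSINGULAR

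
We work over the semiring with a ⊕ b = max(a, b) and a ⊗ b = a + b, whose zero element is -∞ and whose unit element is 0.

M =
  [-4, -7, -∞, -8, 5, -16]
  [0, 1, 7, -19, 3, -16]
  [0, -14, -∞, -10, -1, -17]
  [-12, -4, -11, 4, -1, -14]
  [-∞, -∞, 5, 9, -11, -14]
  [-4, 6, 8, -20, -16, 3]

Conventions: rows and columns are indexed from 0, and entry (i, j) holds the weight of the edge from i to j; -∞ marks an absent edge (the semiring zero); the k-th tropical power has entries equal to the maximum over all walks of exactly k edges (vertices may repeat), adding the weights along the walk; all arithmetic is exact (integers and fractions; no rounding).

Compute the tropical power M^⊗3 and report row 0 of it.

M^⊗2:
  [-7, -6, 10, 14, 1, -9]
  [7, 2, 8, 12, 6, -10]
  [-4, -7, 4, 8, 5, -14]
  [-4, 0, 4, 8, 3, -10]
  [5, 5, -2, 13, 8, -5]
  [8, 9, 13, -2, 9, 6]
M^⊗3:
  [10, 10, 6, 18, 13, 0]
  [8, 8, 11, 16, 12, -2]
  [4, 4, 10, 14, 7, -6]
  [4, 4, 8, 12, 7, -6]
  [5, 9, 13, 17, 12, -1]
  [13, 12, 16, 18, 13, 9]
Answer: row 0 of M^⊗3 = [10, 10, 6, 18, 13, 0]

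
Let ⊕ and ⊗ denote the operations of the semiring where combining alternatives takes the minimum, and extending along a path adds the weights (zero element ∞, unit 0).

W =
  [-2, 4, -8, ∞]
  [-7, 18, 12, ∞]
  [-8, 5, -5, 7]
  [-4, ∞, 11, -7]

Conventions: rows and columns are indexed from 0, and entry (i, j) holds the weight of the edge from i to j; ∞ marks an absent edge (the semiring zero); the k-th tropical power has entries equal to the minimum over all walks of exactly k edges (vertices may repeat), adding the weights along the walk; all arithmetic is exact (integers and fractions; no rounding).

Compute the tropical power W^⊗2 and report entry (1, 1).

W^⊗2:
  [-16, -3, -13, -1]
  [-9, -3, -15, 19]
  [-13, -4, -16, 0]
  [-11, 0, -12, -14]
Key observation: the optimum is the walk 1->0->1, with weight (-7) + 4 = -3.
Optimal value attained by: walk 1->0->1.
Answer: (W^⊗2)[1][1] = -3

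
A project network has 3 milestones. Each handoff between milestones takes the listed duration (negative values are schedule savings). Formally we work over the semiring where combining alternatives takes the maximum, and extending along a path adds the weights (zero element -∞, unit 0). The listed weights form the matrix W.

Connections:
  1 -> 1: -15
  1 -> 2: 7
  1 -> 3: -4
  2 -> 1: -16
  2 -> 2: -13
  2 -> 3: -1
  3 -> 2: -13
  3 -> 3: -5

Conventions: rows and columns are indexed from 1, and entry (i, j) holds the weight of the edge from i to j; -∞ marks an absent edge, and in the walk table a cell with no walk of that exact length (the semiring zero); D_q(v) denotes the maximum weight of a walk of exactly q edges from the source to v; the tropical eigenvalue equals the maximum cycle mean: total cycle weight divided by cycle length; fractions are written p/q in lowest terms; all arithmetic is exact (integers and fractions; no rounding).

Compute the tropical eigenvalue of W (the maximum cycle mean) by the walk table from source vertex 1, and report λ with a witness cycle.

q=0: [0, -∞, -∞]
q=1: [-15, 7, -4]
q=2: [-9, -6, 6]
q=3: [-22, -2, 1]
Optimal cycle mean attained by: cycle 1->2->1, total 7 + (-16), length 2.
Answer: λ = -9/2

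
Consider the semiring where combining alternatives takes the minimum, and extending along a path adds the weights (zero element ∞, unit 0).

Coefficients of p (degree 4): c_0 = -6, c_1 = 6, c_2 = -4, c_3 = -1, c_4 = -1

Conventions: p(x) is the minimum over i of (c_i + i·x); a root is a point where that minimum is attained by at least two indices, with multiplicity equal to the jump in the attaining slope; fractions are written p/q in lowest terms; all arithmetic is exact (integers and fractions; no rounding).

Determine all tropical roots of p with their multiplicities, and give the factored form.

hull edge (i=0, c=-6) to (i=2, c=-4): slope 1, span 2
hull edge (i=2, c=-4) to (i=4, c=-1): slope 3/2, span 2
Factored form: p(x) = -1 ⊗ (x ⊕ (-3/2)) ⊗ (x ⊕ (-3/2)) ⊗ (x ⊕ (-1)) ⊗ (x ⊕ (-1))
Answer: roots = -3/2 (mult 2), -1 (mult 2)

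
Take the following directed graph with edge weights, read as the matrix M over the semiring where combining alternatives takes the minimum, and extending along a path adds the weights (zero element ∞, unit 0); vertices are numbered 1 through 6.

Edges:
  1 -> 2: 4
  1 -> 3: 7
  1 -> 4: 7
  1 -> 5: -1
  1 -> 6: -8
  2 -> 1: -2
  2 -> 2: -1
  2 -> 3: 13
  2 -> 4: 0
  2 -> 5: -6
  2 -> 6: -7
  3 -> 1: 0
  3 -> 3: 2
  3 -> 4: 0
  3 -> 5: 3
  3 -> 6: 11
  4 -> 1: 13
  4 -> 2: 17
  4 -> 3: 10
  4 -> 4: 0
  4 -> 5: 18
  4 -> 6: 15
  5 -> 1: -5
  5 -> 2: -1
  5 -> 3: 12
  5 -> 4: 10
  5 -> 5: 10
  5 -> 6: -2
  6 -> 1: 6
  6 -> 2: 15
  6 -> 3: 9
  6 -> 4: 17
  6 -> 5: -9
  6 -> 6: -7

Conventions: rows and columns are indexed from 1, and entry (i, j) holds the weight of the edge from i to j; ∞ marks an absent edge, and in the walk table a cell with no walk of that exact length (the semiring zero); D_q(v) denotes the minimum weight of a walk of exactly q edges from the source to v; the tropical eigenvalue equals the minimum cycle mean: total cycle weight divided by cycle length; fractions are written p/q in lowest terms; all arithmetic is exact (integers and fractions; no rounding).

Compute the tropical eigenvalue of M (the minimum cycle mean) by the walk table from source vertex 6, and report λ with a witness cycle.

q=0: [∞, ∞, ∞, ∞, ∞, 0]
q=1: [6, 15, 9, 17, -9, -7]
q=2: [-14, -10, 2, 1, -16, -14]
q=3: [-21, -17, -7, -10, -23, -22]
q=4: [-28, -24, -14, -17, -31, -29]
q=5: [-36, -32, -21, -24, -38, -36]
q=6: [-43, -39, -29, -32, -45, -44]
Optimal cycle mean attained by: cycle 1->6->5->1, total (-8) + (-9) + (-5), length 3.
Answer: λ = -22/3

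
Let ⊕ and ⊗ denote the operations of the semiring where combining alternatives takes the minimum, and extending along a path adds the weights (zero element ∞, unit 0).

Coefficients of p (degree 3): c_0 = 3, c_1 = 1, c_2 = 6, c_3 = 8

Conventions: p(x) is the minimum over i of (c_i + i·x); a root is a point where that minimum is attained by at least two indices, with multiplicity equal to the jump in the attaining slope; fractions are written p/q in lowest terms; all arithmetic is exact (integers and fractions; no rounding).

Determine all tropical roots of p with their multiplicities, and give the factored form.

hull edge (i=0, c=3) to (i=1, c=1): slope -2, span 1
hull edge (i=1, c=1) to (i=3, c=8): slope 7/2, span 2
Factored form: p(x) = 8 ⊗ (x ⊕ (-7/2)) ⊗ (x ⊕ (-7/2)) ⊗ (x ⊕ 2)
Answer: roots = -7/2 (mult 2), 2 (mult 1)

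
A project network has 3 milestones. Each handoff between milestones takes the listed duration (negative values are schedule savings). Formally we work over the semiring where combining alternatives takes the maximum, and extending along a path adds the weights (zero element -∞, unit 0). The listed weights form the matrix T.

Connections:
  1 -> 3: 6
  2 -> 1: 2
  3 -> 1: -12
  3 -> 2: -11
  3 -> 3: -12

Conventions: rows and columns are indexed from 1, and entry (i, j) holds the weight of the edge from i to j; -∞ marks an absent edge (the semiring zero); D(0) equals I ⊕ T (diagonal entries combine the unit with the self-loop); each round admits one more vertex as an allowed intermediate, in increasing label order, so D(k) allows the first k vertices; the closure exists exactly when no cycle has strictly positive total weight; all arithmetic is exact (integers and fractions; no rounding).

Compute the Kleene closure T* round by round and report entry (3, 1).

D(0):
  [0, -∞, 6]
  [2, 0, -∞]
  [-12, -11, 0]
D(1):
  [0, -∞, 6]
  [2, 0, 8]
  [-12, -11, 0]
D(2):
  [0, -∞, 6]
  [2, 0, 8]
  [-9, -11, 0]
D(3):
  [0, -5, 6]
  [2, 0, 8]
  [-9, -11, 0]
Answer: T*[3][1] = -9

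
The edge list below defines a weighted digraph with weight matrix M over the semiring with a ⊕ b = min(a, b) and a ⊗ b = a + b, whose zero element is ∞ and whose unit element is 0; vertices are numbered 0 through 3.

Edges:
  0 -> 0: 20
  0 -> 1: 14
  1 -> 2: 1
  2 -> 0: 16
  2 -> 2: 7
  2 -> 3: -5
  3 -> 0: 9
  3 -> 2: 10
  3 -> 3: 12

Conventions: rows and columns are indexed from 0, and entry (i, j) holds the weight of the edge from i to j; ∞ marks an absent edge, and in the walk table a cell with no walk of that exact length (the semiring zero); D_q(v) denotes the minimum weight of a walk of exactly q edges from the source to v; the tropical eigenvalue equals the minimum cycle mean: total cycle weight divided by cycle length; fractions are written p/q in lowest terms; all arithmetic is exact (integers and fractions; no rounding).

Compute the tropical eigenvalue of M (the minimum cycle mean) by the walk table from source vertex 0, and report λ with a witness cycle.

q=0: [0, ∞, ∞, ∞]
q=1: [20, 14, ∞, ∞]
q=2: [40, 34, 15, ∞]
q=3: [31, 54, 22, 10]
q=4: [19, 45, 20, 17]
Optimal cycle mean attained by: cycle 2->3->2, total (-5) + 10, length 2.
Answer: λ = 5/2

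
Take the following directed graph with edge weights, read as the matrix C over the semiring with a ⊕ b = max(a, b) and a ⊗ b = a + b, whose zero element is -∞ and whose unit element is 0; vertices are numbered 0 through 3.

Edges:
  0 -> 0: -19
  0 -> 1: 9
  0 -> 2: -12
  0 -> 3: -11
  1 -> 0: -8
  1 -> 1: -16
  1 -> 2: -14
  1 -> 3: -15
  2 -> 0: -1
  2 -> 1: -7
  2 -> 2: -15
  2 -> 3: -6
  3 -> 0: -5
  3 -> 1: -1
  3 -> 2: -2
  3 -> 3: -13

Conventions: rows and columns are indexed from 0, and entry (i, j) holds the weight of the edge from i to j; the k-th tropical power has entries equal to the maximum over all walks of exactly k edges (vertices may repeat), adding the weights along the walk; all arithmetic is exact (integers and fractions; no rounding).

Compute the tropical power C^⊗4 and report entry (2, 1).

C^⊗2:
  [1, -7, -5, -6]
  [-15, 1, -17, -19]
  [-11, 8, -8, -12]
  [-3, 4, -15, -8]
C^⊗3:
  [-6, 10, -8, -10]
  [-7, -6, -13, -14]
  [0, -2, -6, -7]
  [-4, 6, -10, -11]
C^⊗4:
  [2, 3, -4, -5]
  [-14, 2, -16, -18]
  [-7, 9, -9, -11]
  [-2, 5, -8, -9]
Key observation: the optimum is the walk 2->0->1->0->1, with weight (-1) + 9 + (-8) + 9 = 9.
Optimal value attained by: walk 2->0->1->0->1.
Answer: (C^⊗4)[2][1] = 9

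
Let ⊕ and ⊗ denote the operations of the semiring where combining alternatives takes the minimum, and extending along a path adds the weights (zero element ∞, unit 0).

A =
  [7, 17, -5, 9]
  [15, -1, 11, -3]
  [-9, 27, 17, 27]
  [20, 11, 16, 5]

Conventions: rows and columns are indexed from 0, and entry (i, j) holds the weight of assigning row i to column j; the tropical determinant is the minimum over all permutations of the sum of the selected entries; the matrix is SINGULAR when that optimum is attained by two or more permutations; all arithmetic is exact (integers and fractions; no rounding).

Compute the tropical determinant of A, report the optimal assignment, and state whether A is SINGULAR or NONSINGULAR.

σ = (0, 1, 2, 3): 7 + (-1) + 17 + 5 = 28
σ = (0, 1, 3, 2): 7 + (-1) + 27 + 16 = 49
σ = (0, 2, 1, 3): 7 + 11 + 27 + 5 = 50
σ = (0, 2, 3, 1): 7 + 11 + 27 + 11 = 56
σ = (0, 3, 1, 2): 7 + (-3) + 27 + 16 = 47
σ = (0, 3, 2, 1): 7 + (-3) + 17 + 11 = 32
σ = (1, 0, 2, 3): 17 + 15 + 17 + 5 = 54
σ = (1, 0, 3, 2): 17 + 15 + 27 + 16 = 75
σ = (1, 2, 0, 3): 17 + 11 + (-9) + 5 = 24
σ = (1, 2, 3, 0): 17 + 11 + 27 + 20 = 75
σ = (1, 3, 0, 2): 17 + (-3) + (-9) + 16 = 21
σ = (1, 3, 2, 0): 17 + (-3) + 17 + 20 = 51
σ = (2, 0, 1, 3): (-5) + 15 + 27 + 5 = 42
σ = (2, 0, 3, 1): (-5) + 15 + 27 + 11 = 48
σ = (2, 1, 0, 3): (-5) + (-1) + (-9) + 5 = -10
σ = (2, 1, 3, 0): (-5) + (-1) + 27 + 20 = 41
σ = (2, 3, 0, 1): (-5) + (-3) + (-9) + 11 = -6
σ = (2, 3, 1, 0): (-5) + (-3) + 27 + 20 = 39
σ = (3, 0, 1, 2): 9 + 15 + 27 + 16 = 67
σ = (3, 0, 2, 1): 9 + 15 + 17 + 11 = 52
σ = (3, 1, 0, 2): 9 + (-1) + (-9) + 16 = 15
σ = (3, 1, 2, 0): 9 + (-1) + 17 + 20 = 45
σ = (3, 2, 0, 1): 9 + 11 + (-9) + 11 = 22
σ = (3, 2, 1, 0): 9 + 11 + 27 + 20 = 67
Optimal value attained by: σ = (2, 1, 0, 3).
Answer: det⊕(A) = -10; verdict: NONSINGULAR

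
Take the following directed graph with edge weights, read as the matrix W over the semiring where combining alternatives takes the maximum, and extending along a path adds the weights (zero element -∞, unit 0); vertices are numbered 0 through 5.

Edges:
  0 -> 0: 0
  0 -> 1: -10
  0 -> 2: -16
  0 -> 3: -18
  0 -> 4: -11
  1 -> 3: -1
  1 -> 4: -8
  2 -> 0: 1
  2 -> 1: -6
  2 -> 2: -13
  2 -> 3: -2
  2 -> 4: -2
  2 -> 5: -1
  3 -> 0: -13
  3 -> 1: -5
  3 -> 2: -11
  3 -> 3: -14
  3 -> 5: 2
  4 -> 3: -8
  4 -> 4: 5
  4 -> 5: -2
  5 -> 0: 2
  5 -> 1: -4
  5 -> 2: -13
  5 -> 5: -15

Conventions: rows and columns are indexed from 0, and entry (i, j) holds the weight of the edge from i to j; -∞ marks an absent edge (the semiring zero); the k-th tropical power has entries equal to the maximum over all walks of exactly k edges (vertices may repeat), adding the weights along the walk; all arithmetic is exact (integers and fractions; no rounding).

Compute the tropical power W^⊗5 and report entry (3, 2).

W^⊗2:
  [0, -10, -16, -11, -6, -13]
  [-14, -6, -12, -15, -3, 1]
  [1, -5, -13, -7, 3, 0]
  [4, -2, -11, -6, -13, -12]
  [0, -6, -15, -3, 10, 3]
  [2, -8, -14, -5, -9, -14]
W^⊗3:
  [0, -10, -16, -11, -1, -8]
  [3, -3, -12, -7, 2, -5]
  [2, -4, -13, -5, 8, 1]
  [4, -6, -12, -3, -7, -4]
  [5, -1, -10, 2, 15, 8]
  [2, -8, -14, -9, -4, -3]
W^⊗4:
  [0, -10, -16, -9, 4, -3]
  [3, -7, -13, -4, 7, 0]
  [3, -3, -12, 0, 13, 6]
  [4, -6, -12, -7, -2, -1]
  [10, 4, -5, 7, 20, 13]
  [2, -7, -14, -9, 1, -6]
W^⊗5:
  [0, -7, -16, -4, 9, 2]
  [3, -4, -13, -1, 12, 5]
  [8, 2, -7, 5, 18, 11]
  [4, -5, -12, -7, 3, -4]
  [15, 9, 0, 12, 25, 18]
  [2, -8, -14, -7, 6, -1]
Key observation: the optimum is the walk 3->5->0->0->0->2, with weight 2 + 2 + 0 + 0 + (-16) = -12.
Optimal value attained by: walk 3->5->0->0->0->2.
Answer: (W^⊗5)[3][2] = -12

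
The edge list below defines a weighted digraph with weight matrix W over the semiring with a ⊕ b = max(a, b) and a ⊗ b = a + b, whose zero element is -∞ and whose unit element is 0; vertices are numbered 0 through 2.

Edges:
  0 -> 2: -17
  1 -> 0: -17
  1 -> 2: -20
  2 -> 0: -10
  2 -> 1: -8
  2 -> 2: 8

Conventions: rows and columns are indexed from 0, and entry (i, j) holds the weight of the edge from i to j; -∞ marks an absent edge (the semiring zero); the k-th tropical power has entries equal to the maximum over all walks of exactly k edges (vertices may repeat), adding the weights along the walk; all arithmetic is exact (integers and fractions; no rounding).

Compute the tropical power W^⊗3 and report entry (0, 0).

W^⊗2:
  [-27, -25, -9]
  [-30, -28, -12]
  [-2, 0, 16]
W^⊗3:
  [-19, -17, -1]
  [-22, -20, -4]
  [6, 8, 24]
Key observation: the optimum is the walk 0->2->2->0, with weight (-17) + 8 + (-10) = -19.
Optimal value attained by: walk 0->2->2->0.
Answer: (W^⊗3)[0][0] = -19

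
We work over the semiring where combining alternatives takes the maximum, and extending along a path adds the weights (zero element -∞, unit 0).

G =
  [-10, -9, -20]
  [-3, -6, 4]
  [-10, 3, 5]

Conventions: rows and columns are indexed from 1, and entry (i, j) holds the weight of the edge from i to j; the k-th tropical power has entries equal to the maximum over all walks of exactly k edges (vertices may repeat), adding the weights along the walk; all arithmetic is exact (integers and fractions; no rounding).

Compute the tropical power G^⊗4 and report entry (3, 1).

G^⊗2:
  [-12, -15, -5]
  [-6, 7, 9]
  [0, 8, 10]
G^⊗3:
  [-15, -2, 0]
  [4, 12, 14]
  [5, 13, 15]
G^⊗4:
  [-5, 3, 5]
  [9, 17, 19]
  [10, 18, 20]
Key observation: the optimum is the walk 3->3->3->2->1, with weight 5 + 5 + 3 + (-3) = 10.
Optimal value attained by: walk 3->3->3->2->1.
Answer: (G^⊗4)[3][1] = 10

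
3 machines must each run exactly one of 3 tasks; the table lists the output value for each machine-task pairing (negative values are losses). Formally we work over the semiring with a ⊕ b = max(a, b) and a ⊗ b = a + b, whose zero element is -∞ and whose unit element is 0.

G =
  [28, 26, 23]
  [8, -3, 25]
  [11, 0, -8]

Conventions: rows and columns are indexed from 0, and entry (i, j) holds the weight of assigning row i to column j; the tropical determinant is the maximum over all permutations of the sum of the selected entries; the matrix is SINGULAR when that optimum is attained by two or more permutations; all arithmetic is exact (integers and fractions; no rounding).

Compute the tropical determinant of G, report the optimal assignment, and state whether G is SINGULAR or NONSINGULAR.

σ = (0, 1, 2): 28 + (-3) + (-8) = 17
σ = (0, 2, 1): 28 + 25 + 0 = 53
σ = (1, 0, 2): 26 + 8 + (-8) = 26
σ = (1, 2, 0): 26 + 25 + 11 = 62
σ = (2, 0, 1): 23 + 8 + 0 = 31
σ = (2, 1, 0): 23 + (-3) + 11 = 31
Optimal value attained by: σ = (1, 2, 0).
Answer: det⊕(G) = 62; verdict: NONSINGULAR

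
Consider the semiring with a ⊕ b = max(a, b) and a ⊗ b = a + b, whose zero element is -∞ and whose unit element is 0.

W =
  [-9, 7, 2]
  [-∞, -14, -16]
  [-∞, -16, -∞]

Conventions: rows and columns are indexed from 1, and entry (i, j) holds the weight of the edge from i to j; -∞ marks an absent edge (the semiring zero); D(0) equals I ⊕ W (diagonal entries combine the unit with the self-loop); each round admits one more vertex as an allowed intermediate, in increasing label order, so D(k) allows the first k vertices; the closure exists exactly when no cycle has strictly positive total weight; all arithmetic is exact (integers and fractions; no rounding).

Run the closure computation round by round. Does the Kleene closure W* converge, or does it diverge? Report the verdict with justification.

D(0):
  [0, 7, 2]
  [-∞, 0, -16]
  [-∞, -16, 0]
D(1):
  [0, 7, 2]
  [-∞, 0, -16]
  [-∞, -16, 0]
D(2):
  [0, 7, 2]
  [-∞, 0, -16]
  [-∞, -16, 0]
D(3):
  [0, 7, 2]
  [-∞, 0, -16]
  [-∞, -16, 0]
Key observation: every diagonal entry stays at the unit through all rounds, so no improving cycle exists.
Answer: CONVERGES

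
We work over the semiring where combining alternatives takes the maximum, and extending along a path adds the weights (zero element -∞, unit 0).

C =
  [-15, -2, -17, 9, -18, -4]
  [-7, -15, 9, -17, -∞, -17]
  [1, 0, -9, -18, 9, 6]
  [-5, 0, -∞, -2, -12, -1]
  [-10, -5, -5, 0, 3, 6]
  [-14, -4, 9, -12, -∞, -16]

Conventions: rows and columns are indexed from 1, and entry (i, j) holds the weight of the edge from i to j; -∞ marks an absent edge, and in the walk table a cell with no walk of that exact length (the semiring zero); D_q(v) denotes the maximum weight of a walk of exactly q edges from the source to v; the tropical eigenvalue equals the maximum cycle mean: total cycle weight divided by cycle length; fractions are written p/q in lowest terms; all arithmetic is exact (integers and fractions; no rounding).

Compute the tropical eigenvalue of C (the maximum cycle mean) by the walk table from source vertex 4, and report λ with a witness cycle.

q=0: [-∞, -∞, -∞, 0, -∞, -∞]
q=1: [-5, 0, -∞, -2, -12, -1]
q=2: [-7, -2, 9, 4, -9, -3]
q=3: [10, 9, 7, 2, 18, 15]
q=4: [8, 13, 24, 19, 21, 24]
q=5: [25, 24, 33, 21, 33, 30]
q=6: [34, 33, 39, 34, 42, 39]
Optimal cycle mean attained by: cycle 3->5->6->3, total 9 + 6 + 9, length 3.
Answer: λ = 8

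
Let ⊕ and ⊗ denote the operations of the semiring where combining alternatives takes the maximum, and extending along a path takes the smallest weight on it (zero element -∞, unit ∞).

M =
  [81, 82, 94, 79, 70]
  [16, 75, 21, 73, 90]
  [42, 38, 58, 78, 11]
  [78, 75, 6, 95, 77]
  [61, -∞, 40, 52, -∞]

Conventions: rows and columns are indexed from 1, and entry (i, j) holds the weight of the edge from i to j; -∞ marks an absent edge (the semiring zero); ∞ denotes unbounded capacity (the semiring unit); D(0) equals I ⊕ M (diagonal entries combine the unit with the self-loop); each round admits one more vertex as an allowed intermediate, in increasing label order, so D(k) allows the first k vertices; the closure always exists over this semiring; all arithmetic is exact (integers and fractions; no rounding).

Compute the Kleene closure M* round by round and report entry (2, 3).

D(0):
  [∞, 82, 94, 79, 70]
  [16, ∞, 21, 73, 90]
  [42, 38, ∞, 78, 11]
  [78, 75, 6, ∞, 77]
  [61, -∞, 40, 52, ∞]
D(1):
  [∞, 82, 94, 79, 70]
  [16, ∞, 21, 73, 90]
  [42, 42, ∞, 78, 42]
  [78, 78, 78, ∞, 77]
  [61, 61, 61, 61, ∞]
D(2):
  [∞, 82, 94, 79, 82]
  [16, ∞, 21, 73, 90]
  [42, 42, ∞, 78, 42]
  [78, 78, 78, ∞, 78]
  [61, 61, 61, 61, ∞]
D(3):
  [∞, 82, 94, 79, 82]
  [21, ∞, 21, 73, 90]
  [42, 42, ∞, 78, 42]
  [78, 78, 78, ∞, 78]
  [61, 61, 61, 61, ∞]
D(4):
  [∞, 82, 94, 79, 82]
  [73, ∞, 73, 73, 90]
  [78, 78, ∞, 78, 78]
  [78, 78, 78, ∞, 78]
  [61, 61, 61, 61, ∞]
D(5):
  [∞, 82, 94, 79, 82]
  [73, ∞, 73, 73, 90]
  [78, 78, ∞, 78, 78]
  [78, 78, 78, ∞, 78]
  [61, 61, 61, 61, ∞]
Answer: M*[2][3] = 73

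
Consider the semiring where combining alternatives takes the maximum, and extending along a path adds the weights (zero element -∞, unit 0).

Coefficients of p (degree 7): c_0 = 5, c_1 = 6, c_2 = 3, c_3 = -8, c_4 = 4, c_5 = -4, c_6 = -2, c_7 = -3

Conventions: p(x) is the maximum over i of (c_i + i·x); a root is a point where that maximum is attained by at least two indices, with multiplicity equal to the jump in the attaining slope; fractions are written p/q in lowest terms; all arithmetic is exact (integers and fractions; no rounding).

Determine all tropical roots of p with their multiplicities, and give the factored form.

hull edge (i=0, c=5) to (i=1, c=6): slope 1, span 1
hull edge (i=1, c=6) to (i=4, c=4): slope -2/3, span 3
hull edge (i=4, c=4) to (i=7, c=-3): slope -7/3, span 3
Factored form: p(x) = -3 ⊗ (x ⊕ (-1)) ⊗ (x ⊕ 2/3) ⊗ (x ⊕ 2/3) ⊗ (x ⊕ 2/3) ⊗ (x ⊕ 7/3) ⊗ (x ⊕ 7/3) ⊗ (x ⊕ 7/3)
Answer: roots = -1 (mult 1), 2/3 (mult 3), 7/3 (mult 3)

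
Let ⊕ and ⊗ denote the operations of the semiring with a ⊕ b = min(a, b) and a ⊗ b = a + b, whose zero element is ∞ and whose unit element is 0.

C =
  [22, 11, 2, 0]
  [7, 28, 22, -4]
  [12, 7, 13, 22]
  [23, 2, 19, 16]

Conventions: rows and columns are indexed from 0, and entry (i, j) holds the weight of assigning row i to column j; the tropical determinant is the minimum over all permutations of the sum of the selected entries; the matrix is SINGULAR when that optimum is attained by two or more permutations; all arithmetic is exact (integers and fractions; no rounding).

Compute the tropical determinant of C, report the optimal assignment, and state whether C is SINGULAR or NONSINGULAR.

σ = (0, 1, 2, 3): 22 + 28 + 13 + 16 = 79
σ = (0, 1, 3, 2): 22 + 28 + 22 + 19 = 91
σ = (0, 2, 1, 3): 22 + 22 + 7 + 16 = 67
σ = (0, 2, 3, 1): 22 + 22 + 22 + 2 = 68
σ = (0, 3, 1, 2): 22 + (-4) + 7 + 19 = 44
σ = (0, 3, 2, 1): 22 + (-4) + 13 + 2 = 33
σ = (1, 0, 2, 3): 11 + 7 + 13 + 16 = 47
σ = (1, 0, 3, 2): 11 + 7 + 22 + 19 = 59
σ = (1, 2, 0, 3): 11 + 22 + 12 + 16 = 61
σ = (1, 2, 3, 0): 11 + 22 + 22 + 23 = 78
σ = (1, 3, 0, 2): 11 + (-4) + 12 + 19 = 38
σ = (1, 3, 2, 0): 11 + (-4) + 13 + 23 = 43
σ = (2, 0, 1, 3): 2 + 7 + 7 + 16 = 32
σ = (2, 0, 3, 1): 2 + 7 + 22 + 2 = 33
σ = (2, 1, 0, 3): 2 + 28 + 12 + 16 = 58
σ = (2, 1, 3, 0): 2 + 28 + 22 + 23 = 75
σ = (2, 3, 0, 1): 2 + (-4) + 12 + 2 = 12
σ = (2, 3, 1, 0): 2 + (-4) + 7 + 23 = 28
σ = (3, 0, 1, 2): 0 + 7 + 7 + 19 = 33
σ = (3, 0, 2, 1): 0 + 7 + 13 + 2 = 22
σ = (3, 1, 0, 2): 0 + 28 + 12 + 19 = 59
σ = (3, 1, 2, 0): 0 + 28 + 13 + 23 = 64
σ = (3, 2, 0, 1): 0 + 22 + 12 + 2 = 36
σ = (3, 2, 1, 0): 0 + 22 + 7 + 23 = 52
Optimal value attained by: σ = (2, 3, 0, 1).
Answer: det⊕(C) = 12; verdict: NONSINGULAR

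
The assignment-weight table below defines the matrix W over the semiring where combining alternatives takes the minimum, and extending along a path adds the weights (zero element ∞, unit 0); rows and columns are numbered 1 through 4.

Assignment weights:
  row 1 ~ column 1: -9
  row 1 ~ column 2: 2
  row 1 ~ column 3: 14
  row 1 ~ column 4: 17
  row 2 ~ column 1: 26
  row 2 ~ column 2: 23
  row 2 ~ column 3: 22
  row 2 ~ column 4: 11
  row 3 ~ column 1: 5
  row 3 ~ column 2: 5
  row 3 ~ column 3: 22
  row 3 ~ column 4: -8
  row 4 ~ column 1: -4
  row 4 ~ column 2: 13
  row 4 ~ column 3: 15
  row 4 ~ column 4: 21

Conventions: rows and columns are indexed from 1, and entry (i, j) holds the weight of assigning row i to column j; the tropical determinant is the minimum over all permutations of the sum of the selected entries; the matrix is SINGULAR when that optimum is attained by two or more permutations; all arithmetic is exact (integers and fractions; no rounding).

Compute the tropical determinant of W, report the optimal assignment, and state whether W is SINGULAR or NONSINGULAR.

σ = (1, 2, 3, 4): (-9) + 23 + 22 + 21 = 57
σ = (1, 2, 4, 3): (-9) + 23 + (-8) + 15 = 21
σ = (1, 3, 2, 4): (-9) + 22 + 5 + 21 = 39
σ = (1, 3, 4, 2): (-9) + 22 + (-8) + 13 = 18
σ = (1, 4, 2, 3): (-9) + 11 + 5 + 15 = 22
σ = (1, 4, 3, 2): (-9) + 11 + 22 + 13 = 37
σ = (2, 1, 3, 4): 2 + 26 + 22 + 21 = 71
σ = (2, 1, 4, 3): 2 + 26 + (-8) + 15 = 35
σ = (2, 3, 1, 4): 2 + 22 + 5 + 21 = 50
σ = (2, 3, 4, 1): 2 + 22 + (-8) + (-4) = 12
σ = (2, 4, 1, 3): 2 + 11 + 5 + 15 = 33
σ = (2, 4, 3, 1): 2 + 11 + 22 + (-4) = 31
σ = (3, 1, 2, 4): 14 + 26 + 5 + 21 = 66
σ = (3, 1, 4, 2): 14 + 26 + (-8) + 13 = 45
σ = (3, 2, 1, 4): 14 + 23 + 5 + 21 = 63
σ = (3, 2, 4, 1): 14 + 23 + (-8) + (-4) = 25
σ = (3, 4, 1, 2): 14 + 11 + 5 + 13 = 43
σ = (3, 4, 2, 1): 14 + 11 + 5 + (-4) = 26
σ = (4, 1, 2, 3): 17 + 26 + 5 + 15 = 63
σ = (4, 1, 3, 2): 17 + 26 + 22 + 13 = 78
σ = (4, 2, 1, 3): 17 + 23 + 5 + 15 = 60
σ = (4, 2, 3, 1): 17 + 23 + 22 + (-4) = 58
σ = (4, 3, 1, 2): 17 + 22 + 5 + 13 = 57
σ = (4, 3, 2, 1): 17 + 22 + 5 + (-4) = 40
Optimal value attained by: σ = (2, 3, 4, 1).
Answer: det⊕(W) = 12; verdict: NONSINGULAR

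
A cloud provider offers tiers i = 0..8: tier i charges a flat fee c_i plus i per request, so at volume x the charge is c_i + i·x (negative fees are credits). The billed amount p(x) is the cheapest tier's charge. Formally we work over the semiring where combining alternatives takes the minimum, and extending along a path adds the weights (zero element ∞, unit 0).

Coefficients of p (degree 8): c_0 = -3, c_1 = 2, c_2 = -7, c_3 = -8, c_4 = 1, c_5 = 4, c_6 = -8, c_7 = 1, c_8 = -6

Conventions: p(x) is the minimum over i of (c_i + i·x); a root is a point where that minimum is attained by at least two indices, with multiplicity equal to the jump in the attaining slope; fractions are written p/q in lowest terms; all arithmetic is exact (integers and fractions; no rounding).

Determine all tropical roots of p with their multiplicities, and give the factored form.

hull edge (i=0, c=-3) to (i=2, c=-7): slope -2, span 2
hull edge (i=2, c=-7) to (i=3, c=-8): slope -1, span 1
hull edge (i=3, c=-8) to (i=6, c=-8): slope 0, span 3
hull edge (i=6, c=-8) to (i=8, c=-6): slope 1, span 2
Factored form: p(x) = -6 ⊗ (x ⊕ (-1)) ⊗ (x ⊕ (-1)) ⊗ (x ⊕ 0) ⊗ (x ⊕ 0) ⊗ (x ⊕ 0) ⊗ (x ⊕ 1) ⊗ (x ⊕ 2) ⊗ (x ⊕ 2)
Answer: roots = -1 (mult 2), 0 (mult 3), 1 (mult 1), 2 (mult 2)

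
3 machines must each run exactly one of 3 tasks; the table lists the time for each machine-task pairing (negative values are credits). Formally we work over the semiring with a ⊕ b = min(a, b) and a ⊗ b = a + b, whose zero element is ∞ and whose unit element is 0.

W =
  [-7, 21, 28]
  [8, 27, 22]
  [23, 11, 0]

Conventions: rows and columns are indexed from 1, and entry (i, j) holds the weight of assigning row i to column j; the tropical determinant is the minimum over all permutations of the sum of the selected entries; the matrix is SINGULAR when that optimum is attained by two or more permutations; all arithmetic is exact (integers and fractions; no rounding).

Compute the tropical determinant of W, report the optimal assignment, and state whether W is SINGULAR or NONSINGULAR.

σ = (1, 2, 3): (-7) + 27 + 0 = 20
σ = (1, 3, 2): (-7) + 22 + 11 = 26
σ = (2, 1, 3): 21 + 8 + 0 = 29
σ = (2, 3, 1): 21 + 22 + 23 = 66
σ = (3, 1, 2): 28 + 8 + 11 = 47
σ = (3, 2, 1): 28 + 27 + 23 = 78
Optimal value attained by: σ = (1, 2, 3).
Answer: det⊕(W) = 20; verdict: NONSINGULAR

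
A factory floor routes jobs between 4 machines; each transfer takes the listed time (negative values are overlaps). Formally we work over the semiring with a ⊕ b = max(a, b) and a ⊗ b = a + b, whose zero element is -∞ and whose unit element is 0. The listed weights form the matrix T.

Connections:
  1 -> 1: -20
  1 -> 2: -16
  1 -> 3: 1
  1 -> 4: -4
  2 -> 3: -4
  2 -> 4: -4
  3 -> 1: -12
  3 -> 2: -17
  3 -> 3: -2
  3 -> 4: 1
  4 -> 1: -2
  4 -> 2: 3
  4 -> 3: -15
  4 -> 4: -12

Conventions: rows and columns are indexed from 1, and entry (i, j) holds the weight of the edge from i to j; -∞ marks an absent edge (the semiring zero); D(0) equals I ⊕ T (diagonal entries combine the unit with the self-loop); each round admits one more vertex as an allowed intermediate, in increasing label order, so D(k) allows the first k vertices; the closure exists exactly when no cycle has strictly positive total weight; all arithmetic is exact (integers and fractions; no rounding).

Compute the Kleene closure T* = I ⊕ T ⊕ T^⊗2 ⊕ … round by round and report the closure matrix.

D(0):
  [0, -16, 1, -4]
  [-∞, 0, -4, -4]
  [-12, -17, 0, 1]
  [-2, 3, -15, 0]
D(1):
  [0, -16, 1, -4]
  [-∞, 0, -4, -4]
  [-12, -17, 0, 1]
  [-2, 3, -1, 0]
D(2):
  [0, -16, 1, -4]
  [-∞, 0, -4, -4]
  [-12, -17, 0, 1]
  [-2, 3, -1, 0]
D(3):
  [0, -16, 1, 2]
  [-16, 0, -4, -3]
  [-12, -17, 0, 1]
  [-2, 3, -1, 0]
D(4):
  [0, 5, 1, 2]
  [-5, 0, -4, -3]
  [-1, 4, 0, 1]
  [-2, 3, -1, 0]
Answer: T* = [[0, 5, 1, 2], [-5, 0, -4, -3], [-1, 4, 0, 1], [-2, 3, -1, 0]]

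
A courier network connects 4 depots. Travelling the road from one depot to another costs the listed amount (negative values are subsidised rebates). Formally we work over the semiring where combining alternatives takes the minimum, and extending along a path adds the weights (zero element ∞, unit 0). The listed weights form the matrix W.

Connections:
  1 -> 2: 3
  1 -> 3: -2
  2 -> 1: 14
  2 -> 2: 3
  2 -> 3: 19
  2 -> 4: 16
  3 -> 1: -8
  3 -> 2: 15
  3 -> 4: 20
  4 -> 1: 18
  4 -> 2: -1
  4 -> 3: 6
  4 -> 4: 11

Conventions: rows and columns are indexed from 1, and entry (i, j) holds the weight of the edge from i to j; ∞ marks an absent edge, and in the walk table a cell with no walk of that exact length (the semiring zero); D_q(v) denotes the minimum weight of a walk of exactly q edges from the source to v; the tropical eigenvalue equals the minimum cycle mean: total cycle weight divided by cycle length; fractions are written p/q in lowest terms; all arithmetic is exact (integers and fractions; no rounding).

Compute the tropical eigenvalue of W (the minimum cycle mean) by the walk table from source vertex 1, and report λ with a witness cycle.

q=0: [0, ∞, ∞, ∞]
q=1: [∞, 3, -2, ∞]
q=2: [-10, 6, 22, 18]
q=3: [14, -7, -12, 22]
q=4: [-20, -4, 12, 8]
Optimal cycle mean attained by: cycle 1->3->1, total (-2) + (-8), length 2.
Answer: λ = -5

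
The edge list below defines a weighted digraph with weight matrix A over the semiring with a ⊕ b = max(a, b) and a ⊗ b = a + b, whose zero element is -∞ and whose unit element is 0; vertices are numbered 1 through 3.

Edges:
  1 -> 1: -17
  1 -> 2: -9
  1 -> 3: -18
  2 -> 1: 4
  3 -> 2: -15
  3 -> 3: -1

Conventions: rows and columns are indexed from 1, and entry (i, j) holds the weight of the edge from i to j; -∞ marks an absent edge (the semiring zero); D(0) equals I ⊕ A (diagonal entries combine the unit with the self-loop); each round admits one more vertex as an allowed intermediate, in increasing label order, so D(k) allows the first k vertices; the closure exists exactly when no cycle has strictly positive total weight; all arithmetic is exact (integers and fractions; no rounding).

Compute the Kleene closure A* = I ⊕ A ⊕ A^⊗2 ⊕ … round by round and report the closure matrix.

D(0):
  [0, -9, -18]
  [4, 0, -∞]
  [-∞, -15, 0]
D(1):
  [0, -9, -18]
  [4, 0, -14]
  [-∞, -15, 0]
D(2):
  [0, -9, -18]
  [4, 0, -14]
  [-11, -15, 0]
D(3):
  [0, -9, -18]
  [4, 0, -14]
  [-11, -15, 0]
Answer: A* = [[0, -9, -18], [4, 0, -14], [-11, -15, 0]]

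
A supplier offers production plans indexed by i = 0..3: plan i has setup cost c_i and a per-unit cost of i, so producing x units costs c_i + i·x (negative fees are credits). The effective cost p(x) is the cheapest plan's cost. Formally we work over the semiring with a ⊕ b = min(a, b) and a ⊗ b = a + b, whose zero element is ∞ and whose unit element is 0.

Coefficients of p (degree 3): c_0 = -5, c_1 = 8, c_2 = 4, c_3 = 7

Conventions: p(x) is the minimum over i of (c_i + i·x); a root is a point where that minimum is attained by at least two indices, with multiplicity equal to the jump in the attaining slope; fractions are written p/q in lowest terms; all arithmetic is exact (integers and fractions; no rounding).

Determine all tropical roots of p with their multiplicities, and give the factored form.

hull edge (i=0, c=-5) to (i=3, c=7): slope 4, span 3
Factored form: p(x) = 7 ⊗ (x ⊕ (-4)) ⊗ (x ⊕ (-4)) ⊗ (x ⊕ (-4))
Answer: roots = -4 (mult 3)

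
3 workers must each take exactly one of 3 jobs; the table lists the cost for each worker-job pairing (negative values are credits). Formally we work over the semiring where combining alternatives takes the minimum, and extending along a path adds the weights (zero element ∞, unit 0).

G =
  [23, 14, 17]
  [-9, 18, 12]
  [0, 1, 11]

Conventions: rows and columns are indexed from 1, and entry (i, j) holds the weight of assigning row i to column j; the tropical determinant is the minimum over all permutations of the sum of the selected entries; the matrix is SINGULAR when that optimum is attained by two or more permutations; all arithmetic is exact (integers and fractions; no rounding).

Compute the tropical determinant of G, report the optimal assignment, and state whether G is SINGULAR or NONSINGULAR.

σ = (1, 2, 3): 23 + 18 + 11 = 52
σ = (1, 3, 2): 23 + 12 + 1 = 36
σ = (2, 1, 3): 14 + (-9) + 11 = 16
σ = (2, 3, 1): 14 + 12 + 0 = 26
σ = (3, 1, 2): 17 + (-9) + 1 = 9
σ = (3, 2, 1): 17 + 18 + 0 = 35
Optimal value attained by: σ = (3, 1, 2).
Answer: det⊕(G) = 9; verdict: NONSINGULAR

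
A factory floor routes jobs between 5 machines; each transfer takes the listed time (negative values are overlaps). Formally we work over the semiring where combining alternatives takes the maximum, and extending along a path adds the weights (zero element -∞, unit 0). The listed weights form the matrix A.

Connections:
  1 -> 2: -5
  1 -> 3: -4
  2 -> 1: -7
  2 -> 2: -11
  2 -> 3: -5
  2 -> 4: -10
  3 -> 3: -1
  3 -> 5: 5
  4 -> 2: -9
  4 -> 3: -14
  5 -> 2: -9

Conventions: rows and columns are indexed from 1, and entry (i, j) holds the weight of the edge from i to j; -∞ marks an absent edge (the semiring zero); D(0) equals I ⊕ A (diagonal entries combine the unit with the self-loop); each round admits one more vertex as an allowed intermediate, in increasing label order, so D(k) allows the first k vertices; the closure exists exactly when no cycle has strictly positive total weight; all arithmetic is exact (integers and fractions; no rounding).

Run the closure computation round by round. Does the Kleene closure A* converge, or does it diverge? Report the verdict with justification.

D(0):
  [0, -5, -4, -∞, -∞]
  [-7, 0, -5, -10, -∞]
  [-∞, -∞, 0, -∞, 5]
  [-∞, -9, -14, 0, -∞]
  [-∞, -9, -∞, -∞, 0]
D(1):
  [0, -5, -4, -∞, -∞]
  [-7, 0, -5, -10, -∞]
  [-∞, -∞, 0, -∞, 5]
  [-∞, -9, -14, 0, -∞]
  [-∞, -9, -∞, -∞, 0]
D(2):
  [0, -5, -4, -15, -∞]
  [-7, 0, -5, -10, -∞]
  [-∞, -∞, 0, -∞, 5]
  [-16, -9, -14, 0, -∞]
  [-16, -9, -14, -19, 0]
D(3):
  [0, -5, -4, -15, 1]
  [-7, 0, -5, -10, 0]
  [-∞, -∞, 0, -∞, 5]
  [-16, -9, -14, 0, -9]
  [-16, -9, -14, -19, 0]
D(4):
  [0, -5, -4, -15, 1]
  [-7, 0, -5, -10, 0]
  [-∞, -∞, 0, -∞, 5]
  [-16, -9, -14, 0, -9]
  [-16, -9, -14, -19, 0]
D(5):
  [0, -5, -4, -15, 1]
  [-7, 0, -5, -10, 0]
  [-11, -4, 0, -14, 5]
  [-16, -9, -14, 0, -9]
  [-16, -9, -14, -19, 0]
Key observation: every diagonal entry stays at the unit through all rounds, so no improving cycle exists.
Answer: CONVERGES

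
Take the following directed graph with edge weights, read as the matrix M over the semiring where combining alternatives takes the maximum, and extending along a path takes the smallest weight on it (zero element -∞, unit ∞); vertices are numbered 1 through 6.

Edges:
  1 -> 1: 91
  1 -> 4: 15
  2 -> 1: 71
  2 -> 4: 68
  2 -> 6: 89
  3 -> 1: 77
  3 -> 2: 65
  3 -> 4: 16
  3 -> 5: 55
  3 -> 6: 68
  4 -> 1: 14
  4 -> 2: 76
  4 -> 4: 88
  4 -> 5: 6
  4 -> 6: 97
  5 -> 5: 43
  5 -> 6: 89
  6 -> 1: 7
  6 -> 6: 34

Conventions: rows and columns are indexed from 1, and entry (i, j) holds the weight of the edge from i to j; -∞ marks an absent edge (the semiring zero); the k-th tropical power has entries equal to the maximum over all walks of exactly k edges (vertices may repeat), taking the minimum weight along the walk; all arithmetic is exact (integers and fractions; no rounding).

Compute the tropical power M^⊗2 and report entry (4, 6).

M^⊗2:
  [91, 15, -∞, 15, 6, 15]
  [71, 68, -∞, 68, 6, 68]
  [77, 16, -∞, 65, 43, 65]
  [71, 76, -∞, 88, 6, 88]
  [7, -∞, -∞, -∞, 43, 43]
  [7, -∞, -∞, 7, -∞, 34]
Key observation: the optimum is the walk 4->4->6, with weight 88 min 97 = 88.
Optimal value attained by: walk 4->4->6.
Answer: (M^⊗2)[4][6] = 88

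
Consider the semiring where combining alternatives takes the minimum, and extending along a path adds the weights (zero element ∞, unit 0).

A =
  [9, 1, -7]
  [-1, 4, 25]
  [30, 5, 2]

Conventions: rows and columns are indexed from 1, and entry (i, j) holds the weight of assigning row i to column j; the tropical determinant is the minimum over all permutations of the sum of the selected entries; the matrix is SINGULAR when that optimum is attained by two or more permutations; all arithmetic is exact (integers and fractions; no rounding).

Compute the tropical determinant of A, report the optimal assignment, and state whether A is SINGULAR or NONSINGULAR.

σ = (1, 2, 3): 9 + 4 + 2 = 15
σ = (1, 3, 2): 9 + 25 + 5 = 39
σ = (2, 1, 3): 1 + (-1) + 2 = 2
σ = (2, 3, 1): 1 + 25 + 30 = 56
σ = (3, 1, 2): (-7) + (-1) + 5 = -3
σ = (3, 2, 1): (-7) + 4 + 30 = 27
Optimal value attained by: σ = (3, 1, 2).
Answer: det⊕(A) = -3; verdict: NONSINGULAR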